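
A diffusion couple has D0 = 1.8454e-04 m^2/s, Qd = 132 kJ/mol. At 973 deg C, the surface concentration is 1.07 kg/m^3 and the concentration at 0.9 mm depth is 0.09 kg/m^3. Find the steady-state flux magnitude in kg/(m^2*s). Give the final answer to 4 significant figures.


Step 1: D = D0 * exp(-Qd/(R*T))
T = 973 + 273.15 = 1246.15 K
D = 1.8454e-04 * exp(-132e3 / (8.314 * 1246.15)) = 5.40594e-10 m^2/s
Step 2: J = D * (C1 - C2) / dx
J = 5.40594e-10 * (1.07 - 0.09) / 9e-04
J = 5.886e-07 kg/(m^2*s)


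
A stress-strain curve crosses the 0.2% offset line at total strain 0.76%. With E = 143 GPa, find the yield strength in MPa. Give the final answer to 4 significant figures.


Offset strain = 0.002
Elastic strain at yield = total_strain - offset = 7.6e-03 - 0.002 = 5.6e-03
sigma_y = E * elastic_strain = 143000 * 5.6e-03
sigma_y = 800.8 MPa


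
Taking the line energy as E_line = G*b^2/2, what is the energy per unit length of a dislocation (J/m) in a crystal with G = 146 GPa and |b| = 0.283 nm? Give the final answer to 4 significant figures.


E = G*b^2/2
b = 0.283 nm = 2.83e-10 m
G = 146 GPa = 1.46e+11 Pa
E = 0.5 * 1.46e+11 * (2.83e-10)^2
E = 5.846e-09 J/m


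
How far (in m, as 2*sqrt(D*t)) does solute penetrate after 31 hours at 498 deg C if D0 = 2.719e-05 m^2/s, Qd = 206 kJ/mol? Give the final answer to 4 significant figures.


Step 1: D = D0 * exp(-Qd/(R*T))
T = 771.15 K
D = 2.719e-05 * exp(-206e3 / (8.314 * 771.15)) = 3.02192e-19 m^2/s
Step 2: L = 2*sqrt(D*t)
t = 31 h = 111600 s
L = 2*sqrt(3.02192e-19 * 111600) = 3.673e-07 m


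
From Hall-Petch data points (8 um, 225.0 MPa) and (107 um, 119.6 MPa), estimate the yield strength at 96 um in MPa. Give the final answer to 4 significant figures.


sigma_y = sigma0 + k / sqrt(d)
1/sqrt(d1) = 1/sqrt(8e-06) = 353.553;  1/sqrt(d2) = 96.6736
k = (sigma1 - sigma2) / (1/sqrt(d1) - 1/sqrt(d2)) = (225.0 - 119.6) / (353.553 - 96.6736) = 0.410309 MPa*m^0.5
sigma0 = sigma1 - k/sqrt(d1) = 225.0 - 0.410309*353.553 = 79.934 MPa
sigma_y(d3) = 79.934 + 0.410309 / sqrt(9.6e-05) = 121.8 MPa


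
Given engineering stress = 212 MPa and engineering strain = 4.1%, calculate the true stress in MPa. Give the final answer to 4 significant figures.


sigma_true = sigma_eng * (1 + epsilon_eng)
sigma_true = 212 * (1 + 0.041)
sigma_true = 220.7 MPa


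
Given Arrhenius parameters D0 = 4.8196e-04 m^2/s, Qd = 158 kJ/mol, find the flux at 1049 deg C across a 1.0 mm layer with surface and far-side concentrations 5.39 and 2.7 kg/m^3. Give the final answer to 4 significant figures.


Step 1: D = D0 * exp(-Qd/(R*T))
T = 1049 + 273.15 = 1322.15 K
D = 4.8196e-04 * exp(-158e3 / (8.314 * 1322.15)) = 2.75819e-10 m^2/s
Step 2: J = D * (C1 - C2) / dx
J = 2.75819e-10 * (5.39 - 2.7) / 1e-03
J = 7.42e-07 kg/(m^2*s)


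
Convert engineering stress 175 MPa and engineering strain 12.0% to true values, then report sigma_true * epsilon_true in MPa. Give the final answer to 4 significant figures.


sigma_true = sigma_eng * (1 + epsilon_eng)
sigma_true = 175 * (1 + 0.12) = 196 MPa
epsilon_true = ln(1 + epsilon_eng)
epsilon_true = ln(1 + 0.12) = 0.113329
sigma_true * epsilon_true = 196 * 0.113329 = 22.21 MPa


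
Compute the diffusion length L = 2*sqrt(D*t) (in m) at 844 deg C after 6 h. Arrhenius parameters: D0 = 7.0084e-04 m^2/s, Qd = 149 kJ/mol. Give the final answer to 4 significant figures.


Step 1: D = D0 * exp(-Qd/(R*T))
T = 1117.15 K
D = 7.0084e-04 * exp(-149e3 / (8.314 * 1117.15)) = 7.56078e-11 m^2/s
Step 2: L = 2*sqrt(D*t)
t = 6 h = 21600 s
L = 2*sqrt(7.56078e-11 * 21600) = 2.556e-03 m


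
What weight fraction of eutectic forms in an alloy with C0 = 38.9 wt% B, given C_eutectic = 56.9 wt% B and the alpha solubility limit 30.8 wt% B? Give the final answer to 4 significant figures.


f_primary = (C_e - C0) / (C_e - C_alpha_max)
f_primary = (56.9 - 38.9) / (56.9 - 30.8)
f_primary = 0.689655
f_eutectic = 1 - 0.689655 = 0.3103


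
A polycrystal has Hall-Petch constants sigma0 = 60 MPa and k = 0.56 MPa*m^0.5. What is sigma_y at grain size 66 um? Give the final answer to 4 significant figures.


sigma_y = sigma0 + k / sqrt(d)
d = 66 um = 6.6e-05 m
sigma_y = 60 + 0.56 / sqrt(6.6e-05)
sigma_y = 128.9 MPa


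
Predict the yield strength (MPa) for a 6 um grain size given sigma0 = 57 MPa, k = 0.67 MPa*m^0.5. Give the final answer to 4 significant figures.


sigma_y = sigma0 + k / sqrt(d)
d = 6 um = 6e-06 m
sigma_y = 57 + 0.67 / sqrt(6e-06)
sigma_y = 330.5 MPa


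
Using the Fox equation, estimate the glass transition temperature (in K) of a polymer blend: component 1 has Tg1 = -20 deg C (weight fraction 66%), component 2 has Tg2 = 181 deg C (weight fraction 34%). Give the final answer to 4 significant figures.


1/Tg = w1/Tg1 + w2/Tg2 (in Kelvin)
Tg1 = 253.15 K, Tg2 = 454.15 K
1/Tg = 0.66/253.15 + 0.34/454.15
Tg = 298 K


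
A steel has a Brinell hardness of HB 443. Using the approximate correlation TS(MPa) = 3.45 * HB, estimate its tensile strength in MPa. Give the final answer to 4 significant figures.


TS (MPa) = 3.45 * HB
TS = 3.45 * 443
TS = 1528 MPa


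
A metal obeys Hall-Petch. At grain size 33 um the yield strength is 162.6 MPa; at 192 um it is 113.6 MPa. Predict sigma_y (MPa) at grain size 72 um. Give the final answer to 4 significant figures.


sigma_y = sigma0 + k / sqrt(d)
1/sqrt(d1) = 1/sqrt(3.3e-05) = 174.078;  1/sqrt(d2) = 72.1688
k = (sigma1 - sigma2) / (1/sqrt(d1) - 1/sqrt(d2)) = (162.6 - 113.6) / (174.078 - 72.1688) = 0.480822 MPa*m^0.5
sigma0 = sigma1 - k/sqrt(d1) = 162.6 - 0.480822*174.078 = 78.8997 MPa
sigma_y(d3) = 78.8997 + 0.480822 / sqrt(7.2e-05) = 135.6 MPa


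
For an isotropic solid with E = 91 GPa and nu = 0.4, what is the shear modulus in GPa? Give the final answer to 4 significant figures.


G = E / (2*(1+nu))
G = 91 / (2*(1+0.4))
G = 32.5 GPa


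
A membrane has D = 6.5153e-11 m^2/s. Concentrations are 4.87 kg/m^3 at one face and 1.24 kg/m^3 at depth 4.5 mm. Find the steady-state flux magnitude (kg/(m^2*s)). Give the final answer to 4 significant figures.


J = -D * (dC/dx) = D * (C1 - C2) / dx
J = 6.5153e-11 * (4.87 - 1.24) / 4.5e-03
J = 5.256e-08 kg/(m^2*s)


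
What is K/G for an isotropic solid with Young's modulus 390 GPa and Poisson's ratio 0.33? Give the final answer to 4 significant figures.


G = E / (2*(1+nu))
G = 390 / (2*(1+0.33)) = 146.617 GPa
K = E / (3*(1-2*nu))
K = 390 / (3*(1-2*0.33)) = 382.353 GPa
K/G = 382.353 / 146.617 = 2.608


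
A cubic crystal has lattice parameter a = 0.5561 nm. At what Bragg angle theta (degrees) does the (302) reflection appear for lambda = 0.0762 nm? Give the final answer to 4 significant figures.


d = a / sqrt(h^2+k^2+l^2)
d = 0.5561 / sqrt(13) = 0.154234 nm
lambda = 2*d*sin(theta)  =>  sin(theta) = lambda / (2*d)
sin(theta) = 0.0762 / (2 * 0.154234) = 0.247027
theta = 14.3 deg


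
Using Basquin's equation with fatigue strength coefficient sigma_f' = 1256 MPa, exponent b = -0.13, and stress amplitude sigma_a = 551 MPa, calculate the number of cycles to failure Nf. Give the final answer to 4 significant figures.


sigma_a = sigma_f' * (2*Nf)^b
2*Nf = (sigma_a / sigma_f')^(1/b)
2*Nf = (551 / 1256)^(1/-0.13)
2*Nf = 565.718
Nf = 282.9 cycles


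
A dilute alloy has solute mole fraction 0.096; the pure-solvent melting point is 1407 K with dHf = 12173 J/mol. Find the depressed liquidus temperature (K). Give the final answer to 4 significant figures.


dT = R*Tm^2*x / dHf
dT = 8.314 * 1407^2 * 0.096 / 12173
dT = 129.799 K
T_new = 1407 - 129.799 = 1277 K


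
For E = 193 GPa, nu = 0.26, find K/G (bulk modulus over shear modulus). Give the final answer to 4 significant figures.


G = E / (2*(1+nu))
G = 193 / (2*(1+0.26)) = 76.5873 GPa
K = E / (3*(1-2*nu))
K = 193 / (3*(1-2*0.26)) = 134.028 GPa
K/G = 134.028 / 76.5873 = 1.75


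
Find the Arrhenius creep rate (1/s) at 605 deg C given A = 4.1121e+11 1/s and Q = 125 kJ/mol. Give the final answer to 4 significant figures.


rate = A * exp(-Q / (R*T))
T = 605 + 273.15 = 878.15 K
rate = 4.1121e+11 * exp(-125e3 / (8.314 * 878.15))
rate = 15080 1/s


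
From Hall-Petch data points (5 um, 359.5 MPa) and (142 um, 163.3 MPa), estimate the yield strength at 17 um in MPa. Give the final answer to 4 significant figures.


sigma_y = sigma0 + k / sqrt(d)
1/sqrt(d1) = 1/sqrt(5e-06) = 447.214;  1/sqrt(d2) = 83.9181
k = (sigma1 - sigma2) / (1/sqrt(d1) - 1/sqrt(d2)) = (359.5 - 163.3) / (447.214 - 83.9181) = 0.540056 MPa*m^0.5
sigma0 = sigma1 - k/sqrt(d1) = 359.5 - 0.540056*447.214 = 117.979 MPa
sigma_y(d3) = 117.979 + 0.540056 / sqrt(1.7e-05) = 249 MPa


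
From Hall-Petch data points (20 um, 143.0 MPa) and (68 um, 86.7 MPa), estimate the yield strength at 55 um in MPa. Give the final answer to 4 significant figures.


sigma_y = sigma0 + k / sqrt(d)
1/sqrt(d1) = 1/sqrt(2e-05) = 223.607;  1/sqrt(d2) = 121.268
k = (sigma1 - sigma2) / (1/sqrt(d1) - 1/sqrt(d2)) = (143.0 - 86.7) / (223.607 - 121.268) = 0.550132 MPa*m^0.5
sigma0 = sigma1 - k/sqrt(d1) = 143.0 - 0.550132*223.607 = 19.9866 MPa
sigma_y(d3) = 19.9866 + 0.550132 / sqrt(5.5e-05) = 94.17 MPa


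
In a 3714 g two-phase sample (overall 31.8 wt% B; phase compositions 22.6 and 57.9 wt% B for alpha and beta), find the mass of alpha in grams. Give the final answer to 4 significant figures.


f_alpha = (C_beta - C0) / (C_beta - C_alpha)
f_alpha = (57.9 - 31.8) / (57.9 - 22.6) = 0.739377
m_alpha = f_alpha * m_total = 0.739377 * 3714 = 2746 g


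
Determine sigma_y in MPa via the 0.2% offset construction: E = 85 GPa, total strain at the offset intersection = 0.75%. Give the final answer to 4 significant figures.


Offset strain = 0.002
Elastic strain at yield = total_strain - offset = 7.5e-03 - 0.002 = 5.5e-03
sigma_y = E * elastic_strain = 85000 * 5.5e-03
sigma_y = 467.5 MPa


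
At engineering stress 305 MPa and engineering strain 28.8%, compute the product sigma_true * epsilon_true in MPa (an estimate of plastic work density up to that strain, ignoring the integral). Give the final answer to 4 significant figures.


sigma_true = sigma_eng * (1 + epsilon_eng)
sigma_true = 305 * (1 + 0.288) = 392.84 MPa
epsilon_true = ln(1 + epsilon_eng)
epsilon_true = ln(1 + 0.288) = 0.253091
sigma_true * epsilon_true = 392.84 * 0.253091 = 99.42 MPa


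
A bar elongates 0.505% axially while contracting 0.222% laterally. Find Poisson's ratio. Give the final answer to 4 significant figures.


nu = -epsilon_lat / epsilon_axial
Lateral strain is contraction (negative), so using magnitudes:
nu = 0.222 / 0.505
nu = 0.4396


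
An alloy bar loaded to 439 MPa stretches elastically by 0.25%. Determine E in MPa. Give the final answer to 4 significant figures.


E = sigma / epsilon
epsilon = 0.25% = 2.5e-03
E = 439 / 2.5e-03
E = 175600 MPa


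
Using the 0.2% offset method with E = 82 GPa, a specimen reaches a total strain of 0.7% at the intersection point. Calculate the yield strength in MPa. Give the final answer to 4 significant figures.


Offset strain = 0.002
Elastic strain at yield = total_strain - offset = 7e-03 - 0.002 = 5e-03
sigma_y = E * elastic_strain = 82000 * 5e-03
sigma_y = 410 MPa


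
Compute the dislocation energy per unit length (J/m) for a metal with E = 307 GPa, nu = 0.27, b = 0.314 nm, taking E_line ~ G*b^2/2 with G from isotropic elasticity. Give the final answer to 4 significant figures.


Step 1: G = E / (2*(1+nu))
G = 307 / (2*(1+0.27)) = 120.866 GPa = 1.20866e+11 Pa
Step 2: E_line = G*b^2/2
b = 0.314 nm = 3.14e-10 m
E_line = 0.5 * 1.20866e+11 * (3.14e-10)^2 = 5.958e-09 J/m


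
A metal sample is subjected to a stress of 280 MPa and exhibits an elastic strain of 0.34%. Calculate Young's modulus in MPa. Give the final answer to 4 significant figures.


E = sigma / epsilon
epsilon = 0.34% = 3.4e-03
E = 280 / 3.4e-03
E = 82350 MPa


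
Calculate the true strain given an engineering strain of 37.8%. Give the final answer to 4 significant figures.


epsilon_true = ln(1 + epsilon_eng)
epsilon_true = ln(1 + 0.378)
epsilon_true = 0.3206


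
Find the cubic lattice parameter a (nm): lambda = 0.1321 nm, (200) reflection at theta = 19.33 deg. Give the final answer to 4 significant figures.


d = lambda / (2*sin(theta))
d = 0.1321 / (2*sin(19.33 deg))
d = 0.199542 nm
a = d * sqrt(h^2+k^2+l^2) = 0.199542 * sqrt(4)
a = 0.3991 nm


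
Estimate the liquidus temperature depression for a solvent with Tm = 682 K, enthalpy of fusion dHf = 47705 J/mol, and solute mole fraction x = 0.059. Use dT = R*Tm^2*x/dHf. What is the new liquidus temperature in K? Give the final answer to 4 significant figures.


dT = R*Tm^2*x / dHf
dT = 8.314 * 682^2 * 0.059 / 47705
dT = 4.78263 K
T_new = 682 - 4.78263 = 677.2 K


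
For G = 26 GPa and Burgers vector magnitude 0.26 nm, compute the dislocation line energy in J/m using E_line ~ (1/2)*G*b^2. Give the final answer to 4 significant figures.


E = G*b^2/2
b = 0.26 nm = 2.6e-10 m
G = 26 GPa = 2.6e+10 Pa
E = 0.5 * 2.6e+10 * (2.6e-10)^2
E = 8.788e-10 J/m


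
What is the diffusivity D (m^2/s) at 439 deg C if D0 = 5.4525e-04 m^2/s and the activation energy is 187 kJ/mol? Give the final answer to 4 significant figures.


D = D0 * exp(-Qd / (R*T))
T = 712.15 K
D = 5.4525e-04 * exp(-187e3 / (8.314 * 712.15))
D = 1.047e-17 m^2/s


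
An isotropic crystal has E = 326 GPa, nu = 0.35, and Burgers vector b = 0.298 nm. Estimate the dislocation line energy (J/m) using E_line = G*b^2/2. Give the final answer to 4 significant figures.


Step 1: G = E / (2*(1+nu))
G = 326 / (2*(1+0.35)) = 120.741 GPa = 1.20741e+11 Pa
Step 2: E_line = G*b^2/2
b = 0.298 nm = 2.98e-10 m
E_line = 0.5 * 1.20741e+11 * (2.98e-10)^2 = 5.361e-09 J/m


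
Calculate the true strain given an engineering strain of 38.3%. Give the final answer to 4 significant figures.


epsilon_true = ln(1 + epsilon_eng)
epsilon_true = ln(1 + 0.383)
epsilon_true = 0.3243


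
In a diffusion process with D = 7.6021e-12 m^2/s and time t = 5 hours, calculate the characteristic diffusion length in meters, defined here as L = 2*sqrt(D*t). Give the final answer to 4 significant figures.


t = 5 hr = 18000 s
Diffusion length = 2*sqrt(D*t)
= 2*sqrt(7.6021e-12 * 18000)
= 7.398e-04 m


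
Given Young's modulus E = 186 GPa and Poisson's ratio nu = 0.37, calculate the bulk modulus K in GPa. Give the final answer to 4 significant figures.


K = E / (3*(1-2*nu))
K = 186 / (3*(1-2*0.37))
K = 238.5 GPa


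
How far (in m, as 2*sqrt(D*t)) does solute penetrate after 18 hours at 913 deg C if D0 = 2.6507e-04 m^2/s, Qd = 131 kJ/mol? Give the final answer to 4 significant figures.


Step 1: D = D0 * exp(-Qd/(R*T))
T = 1186.15 K
D = 2.6507e-04 * exp(-131e3 / (8.314 * 1186.15)) = 4.51116e-10 m^2/s
Step 2: L = 2*sqrt(D*t)
t = 18 h = 64800 s
L = 2*sqrt(4.51116e-10 * 64800) = 0.01081 m


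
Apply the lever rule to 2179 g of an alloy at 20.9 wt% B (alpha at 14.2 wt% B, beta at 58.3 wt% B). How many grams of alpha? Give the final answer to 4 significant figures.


f_alpha = (C_beta - C0) / (C_beta - C_alpha)
f_alpha = (58.3 - 20.9) / (58.3 - 14.2) = 0.848073
m_alpha = f_alpha * m_total = 0.848073 * 2179 = 1848 g


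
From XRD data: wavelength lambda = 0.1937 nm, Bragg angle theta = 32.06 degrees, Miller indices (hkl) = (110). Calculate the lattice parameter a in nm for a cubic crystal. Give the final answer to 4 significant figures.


d = lambda / (2*sin(theta))
d = 0.1937 / (2*sin(32.06 deg))
d = 0.182458 nm
a = d * sqrt(h^2+k^2+l^2) = 0.182458 * sqrt(2)
a = 0.258 nm


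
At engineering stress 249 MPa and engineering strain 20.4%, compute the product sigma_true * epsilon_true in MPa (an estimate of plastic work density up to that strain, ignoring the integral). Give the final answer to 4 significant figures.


sigma_true = sigma_eng * (1 + epsilon_eng)
sigma_true = 249 * (1 + 0.204) = 299.796 MPa
epsilon_true = ln(1 + epsilon_eng)
epsilon_true = ln(1 + 0.204) = 0.185649
sigma_true * epsilon_true = 299.796 * 0.185649 = 55.66 MPa


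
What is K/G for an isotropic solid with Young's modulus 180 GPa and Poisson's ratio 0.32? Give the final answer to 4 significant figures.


G = E / (2*(1+nu))
G = 180 / (2*(1+0.32)) = 68.1818 GPa
K = E / (3*(1-2*nu))
K = 180 / (3*(1-2*0.32)) = 166.667 GPa
K/G = 166.667 / 68.1818 = 2.444


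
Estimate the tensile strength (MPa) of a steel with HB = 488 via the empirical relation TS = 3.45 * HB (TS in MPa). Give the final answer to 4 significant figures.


TS (MPa) = 3.45 * HB
TS = 3.45 * 488
TS = 1684 MPa


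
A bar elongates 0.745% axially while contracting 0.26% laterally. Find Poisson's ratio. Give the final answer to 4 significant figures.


nu = -epsilon_lat / epsilon_axial
Lateral strain is contraction (negative), so using magnitudes:
nu = 0.26 / 0.745
nu = 0.349


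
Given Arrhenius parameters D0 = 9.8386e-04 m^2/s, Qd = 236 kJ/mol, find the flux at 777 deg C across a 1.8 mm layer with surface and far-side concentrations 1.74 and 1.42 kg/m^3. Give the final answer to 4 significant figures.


Step 1: D = D0 * exp(-Qd/(R*T))
T = 777 + 273.15 = 1050.15 K
D = 9.8386e-04 * exp(-236e3 / (8.314 * 1050.15)) = 1.79403e-15 m^2/s
Step 2: J = D * (C1 - C2) / dx
J = 1.79403e-15 * (1.74 - 1.42) / 1.8e-03
J = 3.189e-13 kg/(m^2*s)


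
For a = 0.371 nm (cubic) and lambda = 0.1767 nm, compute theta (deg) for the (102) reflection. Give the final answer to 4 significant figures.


d = a / sqrt(h^2+k^2+l^2)
d = 0.371 / sqrt(5) = 0.165916 nm
lambda = 2*d*sin(theta)  =>  sin(theta) = lambda / (2*d)
sin(theta) = 0.1767 / (2 * 0.165916) = 0.532498
theta = 32.17 deg


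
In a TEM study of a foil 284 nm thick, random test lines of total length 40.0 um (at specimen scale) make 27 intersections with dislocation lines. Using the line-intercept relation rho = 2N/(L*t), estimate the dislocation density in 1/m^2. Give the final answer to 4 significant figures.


rho = 2N / (L * t)
L = 40.0 um = 4e-05 m, t = 284 nm = 2.84e-07 m
rho = 2 * 27 / (4e-05 * 2.84e-07)
rho = 4.754e+12 1/m^2


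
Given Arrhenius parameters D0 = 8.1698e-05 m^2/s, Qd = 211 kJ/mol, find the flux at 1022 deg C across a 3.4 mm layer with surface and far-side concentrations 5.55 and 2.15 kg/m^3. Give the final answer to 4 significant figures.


Step 1: D = D0 * exp(-Qd/(R*T))
T = 1022 + 273.15 = 1295.15 K
D = 8.1698e-05 * exp(-211e3 / (8.314 * 1295.15)) = 2.5239e-13 m^2/s
Step 2: J = D * (C1 - C2) / dx
J = 2.5239e-13 * (5.55 - 2.15) / 3.4e-03
J = 2.524e-10 kg/(m^2*s)


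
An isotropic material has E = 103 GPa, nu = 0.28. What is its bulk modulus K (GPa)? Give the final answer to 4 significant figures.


K = E / (3*(1-2*nu))
K = 103 / (3*(1-2*0.28))
K = 78.03 GPa


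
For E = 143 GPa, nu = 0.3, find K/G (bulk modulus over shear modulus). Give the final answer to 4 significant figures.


G = E / (2*(1+nu))
G = 143 / (2*(1+0.3)) = 55 GPa
K = E / (3*(1-2*nu))
K = 143 / (3*(1-2*0.3)) = 119.167 GPa
K/G = 119.167 / 55 = 2.167


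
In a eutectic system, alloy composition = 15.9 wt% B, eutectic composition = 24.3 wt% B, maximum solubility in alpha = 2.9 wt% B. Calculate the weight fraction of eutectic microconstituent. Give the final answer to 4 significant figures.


f_primary = (C_e - C0) / (C_e - C_alpha_max)
f_primary = (24.3 - 15.9) / (24.3 - 2.9)
f_primary = 0.392523
f_eutectic = 1 - 0.392523 = 0.6075


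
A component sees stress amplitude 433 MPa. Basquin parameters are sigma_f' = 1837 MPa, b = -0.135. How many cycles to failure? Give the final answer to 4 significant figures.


sigma_a = sigma_f' * (2*Nf)^b
2*Nf = (sigma_a / sigma_f')^(1/b)
2*Nf = (433 / 1837)^(1/-0.135)
2*Nf = 44570.4
Nf = 22290 cycles


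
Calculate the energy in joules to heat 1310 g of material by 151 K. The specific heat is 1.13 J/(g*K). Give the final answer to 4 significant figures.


Q = m * cp * dT
Q = 1310 * 1.13 * 151
Q = 223500 J


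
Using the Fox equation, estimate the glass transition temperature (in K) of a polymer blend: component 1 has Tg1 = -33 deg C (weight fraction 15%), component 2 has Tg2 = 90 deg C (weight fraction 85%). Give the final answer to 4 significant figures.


1/Tg = w1/Tg1 + w2/Tg2 (in Kelvin)
Tg1 = 240.15 K, Tg2 = 363.15 K
1/Tg = 0.15/240.15 + 0.85/363.15
Tg = 337.2 K


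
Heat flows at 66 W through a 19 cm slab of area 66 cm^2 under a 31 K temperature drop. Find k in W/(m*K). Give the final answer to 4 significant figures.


k = Q*L / (A*dT)
L = 0.19 m, A = 6.6e-03 m^2
k = 66 * 0.19 / (6.6e-03 * 31)
k = 61.29 W/(m*K)


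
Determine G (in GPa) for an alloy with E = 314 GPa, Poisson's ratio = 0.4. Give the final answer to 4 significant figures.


G = E / (2*(1+nu))
G = 314 / (2*(1+0.4))
G = 112.1 GPa


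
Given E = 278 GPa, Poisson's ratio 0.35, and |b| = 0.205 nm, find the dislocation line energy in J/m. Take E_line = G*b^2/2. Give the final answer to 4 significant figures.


Step 1: G = E / (2*(1+nu))
G = 278 / (2*(1+0.35)) = 102.963 GPa = 1.02963e+11 Pa
Step 2: E_line = G*b^2/2
b = 0.205 nm = 2.05e-10 m
E_line = 0.5 * 1.02963e+11 * (2.05e-10)^2 = 2.164e-09 J/m


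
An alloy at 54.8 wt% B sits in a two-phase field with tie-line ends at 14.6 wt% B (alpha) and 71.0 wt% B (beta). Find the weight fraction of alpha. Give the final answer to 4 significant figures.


f_alpha = (C_beta - C0) / (C_beta - C_alpha)
f_alpha = (71.0 - 54.8) / (71.0 - 14.6)
f_alpha = 0.2872


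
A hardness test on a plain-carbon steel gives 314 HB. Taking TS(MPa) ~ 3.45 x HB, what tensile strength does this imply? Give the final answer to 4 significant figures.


TS (MPa) = 3.45 * HB
TS = 3.45 * 314
TS = 1083 MPa


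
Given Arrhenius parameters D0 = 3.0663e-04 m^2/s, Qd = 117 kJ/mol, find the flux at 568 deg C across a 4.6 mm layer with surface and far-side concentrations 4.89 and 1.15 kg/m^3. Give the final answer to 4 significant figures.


Step 1: D = D0 * exp(-Qd/(R*T))
T = 568 + 273.15 = 841.15 K
D = 3.0663e-04 * exp(-117e3 / (8.314 * 841.15)) = 1.66249e-11 m^2/s
Step 2: J = D * (C1 - C2) / dx
J = 1.66249e-11 * (4.89 - 1.15) / 4.6e-03
J = 1.352e-08 kg/(m^2*s)


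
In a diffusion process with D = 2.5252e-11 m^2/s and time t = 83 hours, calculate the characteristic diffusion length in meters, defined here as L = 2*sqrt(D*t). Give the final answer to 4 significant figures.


t = 83 hr = 298800 s
Diffusion length = 2*sqrt(D*t)
= 2*sqrt(2.5252e-11 * 298800)
= 5.494e-03 m


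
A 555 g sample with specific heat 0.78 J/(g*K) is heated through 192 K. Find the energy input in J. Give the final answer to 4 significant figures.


Q = m * cp * dT
Q = 555 * 0.78 * 192
Q = 83120 J


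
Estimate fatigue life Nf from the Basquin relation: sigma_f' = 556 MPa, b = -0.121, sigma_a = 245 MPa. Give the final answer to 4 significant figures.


sigma_a = sigma_f' * (2*Nf)^b
2*Nf = (sigma_a / sigma_f')^(1/b)
2*Nf = (245 / 556)^(1/-0.121)
2*Nf = 873.764
Nf = 436.9 cycles


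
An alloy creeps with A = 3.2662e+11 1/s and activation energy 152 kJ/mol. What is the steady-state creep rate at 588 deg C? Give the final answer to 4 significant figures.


rate = A * exp(-Q / (R*T))
T = 588 + 273.15 = 861.15 K
rate = 3.2662e+11 * exp(-152e3 / (8.314 * 861.15))
rate = 196.7 1/s


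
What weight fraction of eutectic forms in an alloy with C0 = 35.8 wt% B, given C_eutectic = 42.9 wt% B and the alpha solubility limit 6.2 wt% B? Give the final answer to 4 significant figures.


f_primary = (C_e - C0) / (C_e - C_alpha_max)
f_primary = (42.9 - 35.8) / (42.9 - 6.2)
f_primary = 0.19346
f_eutectic = 1 - 0.19346 = 0.8065


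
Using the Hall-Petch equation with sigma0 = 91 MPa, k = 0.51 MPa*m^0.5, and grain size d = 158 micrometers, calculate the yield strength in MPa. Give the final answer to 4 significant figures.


sigma_y = sigma0 + k / sqrt(d)
d = 158 um = 1.58e-04 m
sigma_y = 91 + 0.51 / sqrt(1.58e-04)
sigma_y = 131.6 MPa


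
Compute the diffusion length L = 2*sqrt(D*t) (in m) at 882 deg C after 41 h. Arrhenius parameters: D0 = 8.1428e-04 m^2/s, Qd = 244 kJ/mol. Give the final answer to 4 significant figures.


Step 1: D = D0 * exp(-Qd/(R*T))
T = 1155.15 K
D = 8.1428e-04 * exp(-244e3 / (8.314 * 1155.15)) = 7.53282e-15 m^2/s
Step 2: L = 2*sqrt(D*t)
t = 41 h = 147600 s
L = 2*sqrt(7.53282e-15 * 147600) = 6.669e-05 m


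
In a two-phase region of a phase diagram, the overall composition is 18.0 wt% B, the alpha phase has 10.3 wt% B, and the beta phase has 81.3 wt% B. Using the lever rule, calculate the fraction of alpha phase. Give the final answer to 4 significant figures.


f_alpha = (C_beta - C0) / (C_beta - C_alpha)
f_alpha = (81.3 - 18.0) / (81.3 - 10.3)
f_alpha = 0.8915


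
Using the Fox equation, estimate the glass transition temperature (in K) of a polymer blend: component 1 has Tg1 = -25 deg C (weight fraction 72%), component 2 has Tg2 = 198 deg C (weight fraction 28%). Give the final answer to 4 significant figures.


1/Tg = w1/Tg1 + w2/Tg2 (in Kelvin)
Tg1 = 248.15 K, Tg2 = 471.15 K
1/Tg = 0.72/248.15 + 0.28/471.15
Tg = 286.1 K


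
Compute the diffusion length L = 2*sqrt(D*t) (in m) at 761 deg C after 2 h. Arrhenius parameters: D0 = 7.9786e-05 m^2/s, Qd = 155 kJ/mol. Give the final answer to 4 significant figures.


Step 1: D = D0 * exp(-Qd/(R*T))
T = 1034.15 K
D = 7.9786e-05 * exp(-155e3 / (8.314 * 1034.15)) = 1.18205e-12 m^2/s
Step 2: L = 2*sqrt(D*t)
t = 2 h = 7200 s
L = 2*sqrt(1.18205e-12 * 7200) = 1.845e-04 m


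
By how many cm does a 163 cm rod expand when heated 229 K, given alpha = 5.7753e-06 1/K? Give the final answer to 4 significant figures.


dL = L0 * alpha * dT
dL = 163 * 5.7753e-06 * 229
dL = 0.2156 cm


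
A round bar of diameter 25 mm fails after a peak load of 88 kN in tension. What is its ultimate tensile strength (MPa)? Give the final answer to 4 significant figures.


A0 = pi*(d/2)^2 = pi*(25/2)^2 = 490.874 mm^2
UTS = F_max / A0 = 88*1000 / 490.874
UTS = 179.3 MPa


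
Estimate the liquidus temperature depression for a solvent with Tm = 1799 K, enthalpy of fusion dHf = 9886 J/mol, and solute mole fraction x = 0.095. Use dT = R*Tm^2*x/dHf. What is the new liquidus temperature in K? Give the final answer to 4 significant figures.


dT = R*Tm^2*x / dHf
dT = 8.314 * 1799^2 * 0.095 / 9886
dT = 258.568 K
T_new = 1799 - 258.568 = 1540 K


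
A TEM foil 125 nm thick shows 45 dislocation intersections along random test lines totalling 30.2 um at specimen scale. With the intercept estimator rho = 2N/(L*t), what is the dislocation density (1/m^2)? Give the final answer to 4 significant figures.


rho = 2N / (L * t)
L = 30.2 um = 3.02e-05 m, t = 125 nm = 1.25e-07 m
rho = 2 * 45 / (3.02e-05 * 1.25e-07)
rho = 2.384e+13 1/m^2


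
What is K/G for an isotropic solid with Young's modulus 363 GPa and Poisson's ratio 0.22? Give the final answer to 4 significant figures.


G = E / (2*(1+nu))
G = 363 / (2*(1+0.22)) = 148.77 GPa
K = E / (3*(1-2*nu))
K = 363 / (3*(1-2*0.22)) = 216.071 GPa
K/G = 216.071 / 148.77 = 1.452


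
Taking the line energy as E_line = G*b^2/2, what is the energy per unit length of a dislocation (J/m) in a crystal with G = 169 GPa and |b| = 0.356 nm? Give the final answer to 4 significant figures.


E = G*b^2/2
b = 0.356 nm = 3.56e-10 m
G = 169 GPa = 1.69e+11 Pa
E = 0.5 * 1.69e+11 * (3.56e-10)^2
E = 1.071e-08 J/m


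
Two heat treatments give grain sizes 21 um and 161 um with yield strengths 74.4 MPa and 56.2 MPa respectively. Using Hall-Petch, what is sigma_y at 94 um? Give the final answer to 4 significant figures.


sigma_y = sigma0 + k / sqrt(d)
1/sqrt(d1) = 1/sqrt(2.1e-05) = 218.218;  1/sqrt(d2) = 78.811
k = (sigma1 - sigma2) / (1/sqrt(d1) - 1/sqrt(d2)) = (74.4 - 56.2) / (218.218 - 78.811) = 0.130553 MPa*m^0.5
sigma0 = sigma1 - k/sqrt(d1) = 74.4 - 0.130553*218.218 = 45.911 MPa
sigma_y(d3) = 45.911 + 0.130553 / sqrt(9.4e-05) = 59.38 MPa


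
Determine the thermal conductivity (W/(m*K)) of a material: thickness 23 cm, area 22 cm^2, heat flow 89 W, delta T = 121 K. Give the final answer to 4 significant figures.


k = Q*L / (A*dT)
L = 0.23 m, A = 2.2e-03 m^2
k = 89 * 0.23 / (2.2e-03 * 121)
k = 76.9 W/(m*K)


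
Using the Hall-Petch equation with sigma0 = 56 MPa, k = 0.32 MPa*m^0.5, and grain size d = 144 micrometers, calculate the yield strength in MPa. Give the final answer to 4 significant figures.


sigma_y = sigma0 + k / sqrt(d)
d = 144 um = 1.44e-04 m
sigma_y = 56 + 0.32 / sqrt(1.44e-04)
sigma_y = 82.67 MPa


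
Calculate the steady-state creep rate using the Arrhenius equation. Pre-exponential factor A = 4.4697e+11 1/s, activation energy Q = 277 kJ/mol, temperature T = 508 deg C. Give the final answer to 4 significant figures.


rate = A * exp(-Q / (R*T))
T = 508 + 273.15 = 781.15 K
rate = 4.4697e+11 * exp(-277e3 / (8.314 * 781.15))
rate = 1.339e-07 1/s


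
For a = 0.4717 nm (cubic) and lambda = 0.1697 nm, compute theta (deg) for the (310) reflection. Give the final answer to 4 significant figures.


d = a / sqrt(h^2+k^2+l^2)
d = 0.4717 / sqrt(10) = 0.149165 nm
lambda = 2*d*sin(theta)  =>  sin(theta) = lambda / (2*d)
sin(theta) = 0.1697 / (2 * 0.149165) = 0.568835
theta = 34.67 deg


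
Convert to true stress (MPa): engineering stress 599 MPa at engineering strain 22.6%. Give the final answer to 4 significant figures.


sigma_true = sigma_eng * (1 + epsilon_eng)
sigma_true = 599 * (1 + 0.226)
sigma_true = 734.4 MPa


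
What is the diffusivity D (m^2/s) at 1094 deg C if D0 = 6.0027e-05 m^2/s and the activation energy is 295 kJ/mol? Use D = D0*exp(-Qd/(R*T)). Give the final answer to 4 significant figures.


D = D0 * exp(-Qd / (R*T))
T = 1367.15 K
D = 6.0027e-05 * exp(-295e3 / (8.314 * 1367.15))
D = 3.213e-16 m^2/s


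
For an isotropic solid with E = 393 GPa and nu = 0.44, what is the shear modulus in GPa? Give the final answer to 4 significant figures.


G = E / (2*(1+nu))
G = 393 / (2*(1+0.44))
G = 136.5 GPa


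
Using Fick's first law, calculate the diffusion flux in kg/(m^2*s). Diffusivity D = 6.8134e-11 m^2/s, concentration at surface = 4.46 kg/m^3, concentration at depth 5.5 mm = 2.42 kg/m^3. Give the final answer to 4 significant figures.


J = -D * (dC/dx) = D * (C1 - C2) / dx
J = 6.8134e-11 * (4.46 - 2.42) / 5.5e-03
J = 2.527e-08 kg/(m^2*s)


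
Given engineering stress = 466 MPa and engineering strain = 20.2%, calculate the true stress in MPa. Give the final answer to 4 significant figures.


sigma_true = sigma_eng * (1 + epsilon_eng)
sigma_true = 466 * (1 + 0.202)
sigma_true = 560.1 MPa


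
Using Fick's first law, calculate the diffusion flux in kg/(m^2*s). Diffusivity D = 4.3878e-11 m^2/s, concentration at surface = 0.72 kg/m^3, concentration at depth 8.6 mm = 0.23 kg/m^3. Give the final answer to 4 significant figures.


J = -D * (dC/dx) = D * (C1 - C2) / dx
J = 4.3878e-11 * (0.72 - 0.23) / 8.6e-03
J = 2.5e-09 kg/(m^2*s)


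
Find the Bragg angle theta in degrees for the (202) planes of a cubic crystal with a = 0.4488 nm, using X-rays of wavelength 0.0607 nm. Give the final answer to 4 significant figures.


d = a / sqrt(h^2+k^2+l^2)
d = 0.4488 / sqrt(8) = 0.158675 nm
lambda = 2*d*sin(theta)  =>  sin(theta) = lambda / (2*d)
sin(theta) = 0.0607 / (2 * 0.158675) = 0.191272
theta = 11.03 deg


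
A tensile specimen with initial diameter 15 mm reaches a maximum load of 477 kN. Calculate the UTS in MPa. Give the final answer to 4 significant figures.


A0 = pi*(d/2)^2 = pi*(15/2)^2 = 176.715 mm^2
UTS = F_max / A0 = 477*1000 / 176.715
UTS = 2699 MPa


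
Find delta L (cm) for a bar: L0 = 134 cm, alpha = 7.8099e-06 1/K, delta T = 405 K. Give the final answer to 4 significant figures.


dL = L0 * alpha * dT
dL = 134 * 7.8099e-06 * 405
dL = 0.4238 cm


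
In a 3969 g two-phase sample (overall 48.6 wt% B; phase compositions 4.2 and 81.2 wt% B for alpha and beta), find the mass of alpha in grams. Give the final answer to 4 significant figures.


f_alpha = (C_beta - C0) / (C_beta - C_alpha)
f_alpha = (81.2 - 48.6) / (81.2 - 4.2) = 0.423377
m_alpha = f_alpha * m_total = 0.423377 * 3969 = 1680 g


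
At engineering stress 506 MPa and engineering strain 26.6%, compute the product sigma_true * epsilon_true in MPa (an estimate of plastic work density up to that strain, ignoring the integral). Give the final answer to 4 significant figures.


sigma_true = sigma_eng * (1 + epsilon_eng)
sigma_true = 506 * (1 + 0.266) = 640.596 MPa
epsilon_true = ln(1 + epsilon_eng)
epsilon_true = ln(1 + 0.266) = 0.235862
sigma_true * epsilon_true = 640.596 * 0.235862 = 151.1 MPa


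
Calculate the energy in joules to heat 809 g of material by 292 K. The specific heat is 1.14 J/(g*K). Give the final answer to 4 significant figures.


Q = m * cp * dT
Q = 809 * 1.14 * 292
Q = 269300 J


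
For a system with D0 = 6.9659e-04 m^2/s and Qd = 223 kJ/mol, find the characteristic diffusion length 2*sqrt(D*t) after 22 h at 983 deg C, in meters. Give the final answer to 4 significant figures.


Step 1: D = D0 * exp(-Qd/(R*T))
T = 1256.15 K
D = 6.9659e-04 * exp(-223e3 / (8.314 * 1256.15)) = 3.71198e-13 m^2/s
Step 2: L = 2*sqrt(D*t)
t = 22 h = 79200 s
L = 2*sqrt(3.71198e-13 * 79200) = 3.429e-04 m


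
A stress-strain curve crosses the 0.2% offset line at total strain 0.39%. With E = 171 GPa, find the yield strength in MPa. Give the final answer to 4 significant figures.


Offset strain = 0.002
Elastic strain at yield = total_strain - offset = 3.9e-03 - 0.002 = 1.9e-03
sigma_y = E * elastic_strain = 171000 * 1.9e-03
sigma_y = 324.9 MPa


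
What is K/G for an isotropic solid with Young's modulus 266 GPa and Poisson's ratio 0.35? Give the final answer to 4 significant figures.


G = E / (2*(1+nu))
G = 266 / (2*(1+0.35)) = 98.5185 GPa
K = E / (3*(1-2*nu))
K = 266 / (3*(1-2*0.35)) = 295.556 GPa
K/G = 295.556 / 98.5185 = 3


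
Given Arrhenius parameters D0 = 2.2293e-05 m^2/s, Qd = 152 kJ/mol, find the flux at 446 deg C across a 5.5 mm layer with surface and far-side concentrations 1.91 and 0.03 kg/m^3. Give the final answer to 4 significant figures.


Step 1: D = D0 * exp(-Qd/(R*T))
T = 446 + 273.15 = 719.15 K
D = 2.2293e-05 * exp(-152e3 / (8.314 * 719.15)) = 2.02966e-16 m^2/s
Step 2: J = D * (C1 - C2) / dx
J = 2.02966e-16 * (1.91 - 0.03) / 5.5e-03
J = 6.938e-14 kg/(m^2*s)


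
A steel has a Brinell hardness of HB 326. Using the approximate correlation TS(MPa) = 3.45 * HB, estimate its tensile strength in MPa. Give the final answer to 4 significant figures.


TS (MPa) = 3.45 * HB
TS = 3.45 * 326
TS = 1125 MPa


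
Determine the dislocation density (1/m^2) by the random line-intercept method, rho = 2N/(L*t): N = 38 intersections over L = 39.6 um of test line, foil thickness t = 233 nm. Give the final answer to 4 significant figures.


rho = 2N / (L * t)
L = 39.6 um = 3.96e-05 m, t = 233 nm = 2.33e-07 m
rho = 2 * 38 / (3.96e-05 * 2.33e-07)
rho = 8.237e+12 1/m^2


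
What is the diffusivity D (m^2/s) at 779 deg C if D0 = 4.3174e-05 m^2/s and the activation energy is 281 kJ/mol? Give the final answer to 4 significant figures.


D = D0 * exp(-Qd / (R*T))
T = 1052.15 K
D = 4.3174e-05 * exp(-281e3 / (8.314 * 1052.15))
D = 4.834e-19 m^2/s


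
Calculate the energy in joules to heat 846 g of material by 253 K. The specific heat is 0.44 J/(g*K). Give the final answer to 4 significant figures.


Q = m * cp * dT
Q = 846 * 0.44 * 253
Q = 94180 J


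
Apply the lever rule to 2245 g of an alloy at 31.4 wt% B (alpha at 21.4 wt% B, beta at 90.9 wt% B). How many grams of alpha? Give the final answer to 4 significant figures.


f_alpha = (C_beta - C0) / (C_beta - C_alpha)
f_alpha = (90.9 - 31.4) / (90.9 - 21.4) = 0.856115
m_alpha = f_alpha * m_total = 0.856115 * 2245 = 1922 g


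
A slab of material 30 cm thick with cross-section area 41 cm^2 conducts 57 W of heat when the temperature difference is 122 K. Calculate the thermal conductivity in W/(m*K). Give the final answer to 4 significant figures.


k = Q*L / (A*dT)
L = 0.3 m, A = 4.1e-03 m^2
k = 57 * 0.3 / (4.1e-03 * 122)
k = 34.19 W/(m*K)


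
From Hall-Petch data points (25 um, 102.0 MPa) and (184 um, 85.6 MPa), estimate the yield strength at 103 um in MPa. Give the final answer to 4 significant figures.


sigma_y = sigma0 + k / sqrt(d)
1/sqrt(d1) = 1/sqrt(2.5e-05) = 200;  1/sqrt(d2) = 73.721
k = (sigma1 - sigma2) / (1/sqrt(d1) - 1/sqrt(d2)) = (102.0 - 85.6) / (200 - 73.721) = 0.129871 MPa*m^0.5
sigma0 = sigma1 - k/sqrt(d1) = 102.0 - 0.129871*200 = 76.0258 MPa
sigma_y(d3) = 76.0258 + 0.129871 / sqrt(1.03e-04) = 88.82 MPa


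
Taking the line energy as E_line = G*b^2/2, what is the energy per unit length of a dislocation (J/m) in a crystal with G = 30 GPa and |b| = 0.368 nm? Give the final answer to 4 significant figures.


E = G*b^2/2
b = 0.368 nm = 3.68e-10 m
G = 30 GPa = 3e+10 Pa
E = 0.5 * 3e+10 * (3.68e-10)^2
E = 2.031e-09 J/m


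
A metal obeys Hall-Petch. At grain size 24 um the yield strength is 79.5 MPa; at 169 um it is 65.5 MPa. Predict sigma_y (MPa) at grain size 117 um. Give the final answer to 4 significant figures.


sigma_y = sigma0 + k / sqrt(d)
1/sqrt(d1) = 1/sqrt(2.4e-05) = 204.124;  1/sqrt(d2) = 76.9231
k = (sigma1 - sigma2) / (1/sqrt(d1) - 1/sqrt(d2)) = (79.5 - 65.5) / (204.124 - 76.9231) = 0.110062 MPa*m^0.5
sigma0 = sigma1 - k/sqrt(d1) = 79.5 - 0.110062*204.124 = 57.0337 MPa
sigma_y(d3) = 57.0337 + 0.110062 / sqrt(1.17e-04) = 67.21 MPa


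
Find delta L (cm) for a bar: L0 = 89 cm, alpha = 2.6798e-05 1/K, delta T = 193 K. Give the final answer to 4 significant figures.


dL = L0 * alpha * dT
dL = 89 * 2.6798e-05 * 193
dL = 0.4603 cm


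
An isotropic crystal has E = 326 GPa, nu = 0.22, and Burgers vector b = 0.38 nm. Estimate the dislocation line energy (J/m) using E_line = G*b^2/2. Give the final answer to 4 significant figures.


Step 1: G = E / (2*(1+nu))
G = 326 / (2*(1+0.22)) = 133.607 GPa = 1.33607e+11 Pa
Step 2: E_line = G*b^2/2
b = 0.38 nm = 3.8e-10 m
E_line = 0.5 * 1.33607e+11 * (3.8e-10)^2 = 9.646e-09 J/m


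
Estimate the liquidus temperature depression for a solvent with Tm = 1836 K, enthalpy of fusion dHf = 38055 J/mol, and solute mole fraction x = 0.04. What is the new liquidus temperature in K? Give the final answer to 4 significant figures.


dT = R*Tm^2*x / dHf
dT = 8.314 * 1836^2 * 0.04 / 38055
dT = 29.458 K
T_new = 1836 - 29.458 = 1807 K


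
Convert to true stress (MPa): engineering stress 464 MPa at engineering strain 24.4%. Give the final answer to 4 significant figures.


sigma_true = sigma_eng * (1 + epsilon_eng)
sigma_true = 464 * (1 + 0.244)
sigma_true = 577.2 MPa


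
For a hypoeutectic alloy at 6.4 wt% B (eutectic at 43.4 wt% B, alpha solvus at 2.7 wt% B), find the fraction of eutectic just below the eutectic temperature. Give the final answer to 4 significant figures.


f_primary = (C_e - C0) / (C_e - C_alpha_max)
f_primary = (43.4 - 6.4) / (43.4 - 2.7)
f_primary = 0.909091
f_eutectic = 1 - 0.909091 = 0.09091


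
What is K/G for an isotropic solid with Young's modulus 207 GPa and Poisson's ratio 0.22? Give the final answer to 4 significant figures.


G = E / (2*(1+nu))
G = 207 / (2*(1+0.22)) = 84.8361 GPa
K = E / (3*(1-2*nu))
K = 207 / (3*(1-2*0.22)) = 123.214 GPa
K/G = 123.214 / 84.8361 = 1.452


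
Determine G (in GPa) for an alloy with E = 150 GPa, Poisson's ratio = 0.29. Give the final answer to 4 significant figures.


G = E / (2*(1+nu))
G = 150 / (2*(1+0.29))
G = 58.14 GPa


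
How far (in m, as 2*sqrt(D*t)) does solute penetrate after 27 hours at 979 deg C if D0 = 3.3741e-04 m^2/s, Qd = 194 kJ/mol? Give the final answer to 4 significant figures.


Step 1: D = D0 * exp(-Qd/(R*T))
T = 1252.15 K
D = 3.3741e-04 * exp(-194e3 / (8.314 * 1252.15)) = 2.72251e-12 m^2/s
Step 2: L = 2*sqrt(D*t)
t = 27 h = 97200 s
L = 2*sqrt(2.72251e-12 * 97200) = 1.029e-03 m


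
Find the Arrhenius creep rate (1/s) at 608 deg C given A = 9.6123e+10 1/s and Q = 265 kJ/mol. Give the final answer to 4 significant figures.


rate = A * exp(-Q / (R*T))
T = 608 + 273.15 = 881.15 K
rate = 9.6123e+10 * exp(-265e3 / (8.314 * 881.15))
rate = 1.875e-05 1/s
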